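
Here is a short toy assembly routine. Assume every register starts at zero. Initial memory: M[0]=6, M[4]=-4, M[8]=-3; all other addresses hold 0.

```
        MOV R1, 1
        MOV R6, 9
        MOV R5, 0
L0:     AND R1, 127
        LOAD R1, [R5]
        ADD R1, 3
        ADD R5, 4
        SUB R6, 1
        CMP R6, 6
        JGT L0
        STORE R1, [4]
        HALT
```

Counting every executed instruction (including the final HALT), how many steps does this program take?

26

MOV R1, 1 → R1=1
MOV R6, 9 → R6=9
MOV R5, 0 → R5=0
AND R1, 127 → R1=1&127=1
LOAD R1, [R5] → R1=M[0]=6
ADD R1, 3 → R1=6+3=9
ADD R5, 4 → R5=0+4=4
SUB R6, 1 → R6=9-1=8
CMP R6, 6  (cmp 8,6)
JGT L0: taken
AND R1, 127 → R1=9&127=9
LOAD R1, [R5] → R1=M[4]=-4
ADD R1, 3 → R1=(-4)+3=-1
ADD R5, 4 → R5=4+4=8
SUB R6, 1 → R6=8-1=7
CMP R6, 6  (cmp 7,6)
JGT L0: taken
AND R1, 127 → R1=(-1)&127=127
LOAD R1, [R5] → R1=M[8]=-3
ADD R1, 3 → R1=(-3)+3=0
ADD R5, 4 → R5=8+4=12
SUB R6, 1 → R6=7-1=6
CMP R6, 6  (cmp 6,6)
JGT L0: not taken
STORE R1, [4] → M[4]=0
halt.
Total executed instructions: 26.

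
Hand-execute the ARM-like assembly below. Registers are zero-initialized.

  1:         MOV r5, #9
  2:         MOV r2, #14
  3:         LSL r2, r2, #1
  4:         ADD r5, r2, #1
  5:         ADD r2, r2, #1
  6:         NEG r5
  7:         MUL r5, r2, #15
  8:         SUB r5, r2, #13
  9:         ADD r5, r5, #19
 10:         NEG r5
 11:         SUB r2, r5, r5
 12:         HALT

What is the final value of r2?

0

after MOV r5, #9: r5=9
after MOV r2, #14: r2=14
after LSL r2, r2, #1: r2=14<<1=28
after ADD r5, r2, #1: r5=28+1=29
after ADD r2, r2, #1: r2=28+1=29
after NEG r5: r5=-(29)=-29
after MUL r5, r2, #15: r5=29*15=435
after SUB r5, r2, #13: r5=29-13=16
after ADD r5, r5, #19: r5=16+19=35
after NEG r5: r5=-(35)=-35
after SUB r2, r5, r5: r2=(-35)-(-35)=0
halt.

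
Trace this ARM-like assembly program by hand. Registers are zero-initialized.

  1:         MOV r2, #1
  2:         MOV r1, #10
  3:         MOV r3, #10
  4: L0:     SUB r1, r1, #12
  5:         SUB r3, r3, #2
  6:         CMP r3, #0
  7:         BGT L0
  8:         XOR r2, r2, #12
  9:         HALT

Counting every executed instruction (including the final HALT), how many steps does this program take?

r2=1
r1=10
r3=10
r1=10-12=-2
r3=10-2=8
CMP r3, #0  (cmp 8,0)
BGT L0: taken
r1=(-2)-12=-14
r3=8-2=6
CMP r3, #0  (cmp 6,0)
BGT L0: taken
r1=(-14)-12=-26
r3=6-2=4
CMP r3, #0  (cmp 4,0)
BGT L0: taken
r1=(-26)-12=-38
r3=4-2=2
CMP r3, #0  (cmp 2,0)
BGT L0: taken
r1=(-38)-12=-50
r3=2-2=0
CMP r3, #0  (cmp 0,0)
BGT L0: not taken
r2=1^12=13
halt.
Total executed instructions: 25.

25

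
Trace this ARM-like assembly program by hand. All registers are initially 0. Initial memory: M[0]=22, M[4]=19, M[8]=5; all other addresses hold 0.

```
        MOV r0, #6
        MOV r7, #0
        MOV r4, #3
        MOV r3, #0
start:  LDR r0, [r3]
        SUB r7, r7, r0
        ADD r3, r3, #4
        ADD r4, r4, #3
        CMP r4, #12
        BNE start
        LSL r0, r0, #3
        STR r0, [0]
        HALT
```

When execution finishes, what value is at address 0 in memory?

r0=6
r7=0
r4=3
r3=0
r0=M[0]=22
r7=0-22=-22
r3=0+4=4
r4=3+3=6
CMP r4, #12  (cmp 6,12)
BNE start: taken
r0=M[4]=19
r7=(-22)-19=-41
r3=4+4=8
r4=6+3=9
CMP r4, #12  (cmp 9,12)
BNE start: taken
r0=M[8]=5
r7=(-41)-5=-46
r3=8+4=12
r4=9+3=12
CMP r4, #12  (cmp 12,12)
BNE start: not taken
r0=5<<3=40
STR r0, [0] → M[0]=40
halt.

40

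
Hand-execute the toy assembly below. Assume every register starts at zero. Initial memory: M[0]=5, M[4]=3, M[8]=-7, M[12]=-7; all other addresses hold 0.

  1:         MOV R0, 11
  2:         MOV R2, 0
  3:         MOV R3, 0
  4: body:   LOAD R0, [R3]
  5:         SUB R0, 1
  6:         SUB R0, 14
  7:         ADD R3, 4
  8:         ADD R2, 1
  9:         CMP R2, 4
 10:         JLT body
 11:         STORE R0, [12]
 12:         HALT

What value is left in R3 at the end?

16

MOV R0, 11 → R0=11
MOV R2, 0 → R2=0
MOV R3, 0 → R3=0
LOAD R0, [R3] → R0=M[0]=5
SUB R0, 1 → R0=5-1=4
SUB R0, 14 → R0=4-14=-10
ADD R3, 4 → R3=0+4=4
ADD R2, 1 → R2=0+1=1
CMP R2, 4  (cmp 1,4)
JLT body: taken
LOAD R0, [R3] → R0=M[4]=3
SUB R0, 1 → R0=3-1=2
SUB R0, 14 → R0=2-14=-12
ADD R3, 4 → R3=4+4=8
ADD R2, 1 → R2=1+1=2
CMP R2, 4  (cmp 2,4)
JLT body: taken
LOAD R0, [R3] → R0=M[8]=-7
SUB R0, 1 → R0=(-7)-1=-8
SUB R0, 14 → R0=(-8)-14=-22
ADD R3, 4 → R3=8+4=12
ADD R2, 1 → R2=2+1=3
CMP R2, 4  (cmp 3,4)
JLT body: taken
LOAD R0, [R3] → R0=M[12]=-7
SUB R0, 1 → R0=(-7)-1=-8
SUB R0, 14 → R0=(-8)-14=-22
ADD R3, 4 → R3=12+4=16
ADD R2, 1 → R2=3+1=4
CMP R2, 4  (cmp 4,4)
JLT body: not taken
STORE R0, [12] → M[12]=-22
halt.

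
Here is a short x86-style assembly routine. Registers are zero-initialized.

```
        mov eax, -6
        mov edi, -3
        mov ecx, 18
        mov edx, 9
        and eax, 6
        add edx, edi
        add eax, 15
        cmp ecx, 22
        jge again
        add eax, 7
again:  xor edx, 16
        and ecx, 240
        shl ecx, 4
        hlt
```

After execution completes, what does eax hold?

after mov eax, -6: eax=-6
after mov edi, -3: edi=-3
after mov ecx, 18: ecx=18
after mov edx, 9: edx=9
after and eax, 6: eax=(-6)&6=2
after add edx, edi: edx=9+(-3)=6
after add eax, 15: eax=2+15=17
cmp ecx, 22  (cmp 18,22)
jge again: not taken
after add eax, 7: eax=17+7=24
after xor edx, 16: edx=6^16=22
after and ecx, 240: ecx=18&240=16
after shl ecx, 4: ecx=16<<4=256
halt.

24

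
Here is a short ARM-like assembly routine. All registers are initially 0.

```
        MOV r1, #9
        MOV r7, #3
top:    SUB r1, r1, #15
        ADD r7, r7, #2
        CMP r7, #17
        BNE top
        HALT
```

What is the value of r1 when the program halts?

MOV r1, #9 → r1=9
MOV r7, #3 → r7=3
SUB r1, r1, #15 → r1=9-15=-6
ADD r7, r7, #2 → r7=3+2=5
CMP r7, #17  (cmp 5,17)
BNE top: taken
SUB r1, r1, #15 → r1=(-6)-15=-21
ADD r7, r7, #2 → r7=5+2=7
CMP r7, #17  (cmp 7,17)
BNE top: taken
SUB r1, r1, #15 → r1=(-21)-15=-36
ADD r7, r7, #2 → r7=7+2=9
CMP r7, #17  (cmp 9,17)
BNE top: taken
SUB r1, r1, #15 → r1=(-36)-15=-51
ADD r7, r7, #2 → r7=9+2=11
CMP r7, #17  (cmp 11,17)
BNE top: taken
SUB r1, r1, #15 → r1=(-51)-15=-66
ADD r7, r7, #2 → r7=11+2=13
CMP r7, #17  (cmp 13,17)
BNE top: taken
SUB r1, r1, #15 → r1=(-66)-15=-81
ADD r7, r7, #2 → r7=13+2=15
CMP r7, #17  (cmp 15,17)
BNE top: taken
SUB r1, r1, #15 → r1=(-81)-15=-96
ADD r7, r7, #2 → r7=15+2=17
CMP r7, #17  (cmp 17,17)
BNE top: not taken
halt.

-96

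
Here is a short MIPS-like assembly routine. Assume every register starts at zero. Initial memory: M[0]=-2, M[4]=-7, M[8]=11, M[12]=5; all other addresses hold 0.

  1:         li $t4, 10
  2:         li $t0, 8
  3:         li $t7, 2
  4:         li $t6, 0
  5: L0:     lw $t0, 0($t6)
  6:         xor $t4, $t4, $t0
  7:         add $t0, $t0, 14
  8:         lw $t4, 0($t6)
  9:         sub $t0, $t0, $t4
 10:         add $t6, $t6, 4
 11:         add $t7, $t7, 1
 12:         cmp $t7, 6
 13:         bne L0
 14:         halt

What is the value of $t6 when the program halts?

16

li $t4, 10 → $t4=10
li $t0, 8 → $t0=8
li $t7, 2 → $t7=2
li $t6, 0 → $t6=0
lw $t0, 0($t6) → $t0=M[0]=-2
xor $t4, $t4, $t0 → $t4=10^(-2)=-12
add $t0, $t0, 14 → $t0=(-2)+14=12
lw $t4, 0($t6) → $t4=M[0]=-2
sub $t0, $t0, $t4 → $t0=12-(-2)=14
add $t6, $t6, 4 → $t6=0+4=4
add $t7, $t7, 1 → $t7=2+1=3
cmp $t7, 6  (cmp 3,6)
bne L0: taken
lw $t0, 0($t6) → $t0=M[4]=-7
xor $t4, $t4, $t0 → $t4=(-2)^(-7)=7
add $t0, $t0, 14 → $t0=(-7)+14=7
lw $t4, 0($t6) → $t4=M[4]=-7
sub $t0, $t0, $t4 → $t0=7-(-7)=14
add $t6, $t6, 4 → $t6=4+4=8
add $t7, $t7, 1 → $t7=3+1=4
cmp $t7, 6  (cmp 4,6)
bne L0: taken
lw $t0, 0($t6) → $t0=M[8]=11
xor $t4, $t4, $t0 → $t4=(-7)^11=-14
add $t0, $t0, 14 → $t0=11+14=25
lw $t4, 0($t6) → $t4=M[8]=11
sub $t0, $t0, $t4 → $t0=25-11=14
add $t6, $t6, 4 → $t6=8+4=12
add $t7, $t7, 1 → $t7=4+1=5
cmp $t7, 6  (cmp 5,6)
bne L0: taken
lw $t0, 0($t6) → $t0=M[12]=5
xor $t4, $t4, $t0 → $t4=11^5=14
add $t0, $t0, 14 → $t0=5+14=19
lw $t4, 0($t6) → $t4=M[12]=5
sub $t0, $t0, $t4 → $t0=19-5=14
add $t6, $t6, 4 → $t6=12+4=16
add $t7, $t7, 1 → $t7=5+1=6
cmp $t7, 6  (cmp 6,6)
bne L0: not taken
halt.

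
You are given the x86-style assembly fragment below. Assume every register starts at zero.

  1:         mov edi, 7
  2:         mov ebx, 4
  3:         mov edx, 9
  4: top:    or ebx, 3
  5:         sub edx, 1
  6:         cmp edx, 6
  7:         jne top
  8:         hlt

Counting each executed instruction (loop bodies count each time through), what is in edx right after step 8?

edi=7
ebx=4
edx=9
ebx=4|3=7
edx=9-1=8
cmp edx, 6  (cmp 8,6)
jne top: taken
ebx=7|3=7
After step 8: edx = 8.

8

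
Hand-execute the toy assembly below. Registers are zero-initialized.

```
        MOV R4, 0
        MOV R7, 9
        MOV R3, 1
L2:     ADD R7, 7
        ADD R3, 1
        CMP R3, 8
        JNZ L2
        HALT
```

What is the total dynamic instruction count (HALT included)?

32

R4=0
R7=9
R3=1
R7=9+7=16
R3=1+1=2
CMP R3, 8  (cmp 2,8)
JNZ L2: taken
R7=16+7=23
R3=2+1=3
CMP R3, 8  (cmp 3,8)
JNZ L2: taken
R7=23+7=30
R3=3+1=4
CMP R3, 8  (cmp 4,8)
JNZ L2: taken
R7=30+7=37
R3=4+1=5
CMP R3, 8  (cmp 5,8)
JNZ L2: taken
R7=37+7=44
R3=5+1=6
CMP R3, 8  (cmp 6,8)
JNZ L2: taken
R7=44+7=51
R3=6+1=7
CMP R3, 8  (cmp 7,8)
JNZ L2: taken
R7=51+7=58
R3=7+1=8
CMP R3, 8  (cmp 8,8)
JNZ L2: not taken
halt.
Total executed instructions: 32.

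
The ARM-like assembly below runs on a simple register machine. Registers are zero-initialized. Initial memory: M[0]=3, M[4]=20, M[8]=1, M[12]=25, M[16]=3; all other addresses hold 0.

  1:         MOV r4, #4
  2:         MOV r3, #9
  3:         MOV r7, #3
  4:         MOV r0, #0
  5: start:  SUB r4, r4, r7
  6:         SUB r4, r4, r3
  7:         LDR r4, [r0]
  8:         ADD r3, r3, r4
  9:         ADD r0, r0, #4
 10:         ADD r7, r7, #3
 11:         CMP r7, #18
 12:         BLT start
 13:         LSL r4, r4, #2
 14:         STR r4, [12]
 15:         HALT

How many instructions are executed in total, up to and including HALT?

47

after MOV r4, #4: r4=4
after MOV r3, #9: r3=9
after MOV r7, #3: r7=3
after MOV r0, #0: r0=0
after SUB r4, r4, r7: r4=4-3=1
after SUB r4, r4, r3: r4=1-9=-8
after LDR r4, [r0]: r4=M[0]=3
after ADD r3, r3, r4: r3=9+3=12
after ADD r0, r0, #4: r0=0+4=4
after ADD r7, r7, #3: r7=3+3=6
CMP r7, #18  (cmp 6,18)
BLT start: taken
after SUB r4, r4, r7: r4=3-6=-3
after SUB r4, r4, r3: r4=(-3)-12=-15
after LDR r4, [r0]: r4=M[4]=20
after ADD r3, r3, r4: r3=12+20=32
after ADD r0, r0, #4: r0=4+4=8
after ADD r7, r7, #3: r7=6+3=9
CMP r7, #18  (cmp 9,18)
BLT start: taken
after SUB r4, r4, r7: r4=20-9=11
after SUB r4, r4, r3: r4=11-32=-21
after LDR r4, [r0]: r4=M[8]=1
after ADD r3, r3, r4: r3=32+1=33
after ADD r0, r0, #4: r0=8+4=12
after ADD r7, r7, #3: r7=9+3=12
CMP r7, #18  (cmp 12,18)
BLT start: taken
after SUB r4, r4, r7: r4=1-12=-11
after SUB r4, r4, r3: r4=(-11)-33=-44
after LDR r4, [r0]: r4=M[12]=25
after ADD r3, r3, r4: r3=33+25=58
after ADD r0, r0, #4: r0=12+4=16
after ADD r7, r7, #3: r7=12+3=15
CMP r7, #18  (cmp 15,18)
BLT start: taken
after SUB r4, r4, r7: r4=25-15=10
after SUB r4, r4, r3: r4=10-58=-48
after LDR r4, [r0]: r4=M[16]=3
after ADD r3, r3, r4: r3=58+3=61
after ADD r0, r0, #4: r0=16+4=20
after ADD r7, r7, #3: r7=15+3=18
CMP r7, #18  (cmp 18,18)
BLT start: not taken
after LSL r4, r4, #2: r4=3<<2=12
STR r4, [12] → M[12]=12
halt.
Total executed instructions: 47.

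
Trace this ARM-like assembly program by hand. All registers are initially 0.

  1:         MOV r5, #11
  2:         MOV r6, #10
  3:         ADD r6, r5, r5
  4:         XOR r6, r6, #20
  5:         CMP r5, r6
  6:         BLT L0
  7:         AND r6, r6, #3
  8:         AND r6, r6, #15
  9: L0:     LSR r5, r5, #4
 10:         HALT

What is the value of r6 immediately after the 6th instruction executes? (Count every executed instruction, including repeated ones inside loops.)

MOV r5, #11 → r5=11
MOV r6, #10 → r6=10
ADD r6, r5, r5 → r6=11+11=22
XOR r6, r6, #20 → r6=22^20=2
CMP r5, r6  (cmp 11,2)
BLT L0: not taken
After step 6: r6 = 2.

2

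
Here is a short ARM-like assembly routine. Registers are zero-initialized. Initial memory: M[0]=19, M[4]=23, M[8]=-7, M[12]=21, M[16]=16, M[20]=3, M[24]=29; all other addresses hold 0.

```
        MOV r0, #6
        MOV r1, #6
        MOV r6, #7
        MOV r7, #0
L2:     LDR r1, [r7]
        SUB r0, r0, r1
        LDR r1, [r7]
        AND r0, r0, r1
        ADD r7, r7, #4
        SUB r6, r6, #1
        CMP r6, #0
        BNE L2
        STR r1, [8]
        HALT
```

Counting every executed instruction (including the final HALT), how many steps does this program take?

r0=6
r1=6
r6=7
r7=0
r1=M[0]=19
r0=6-19=-13
r1=M[0]=19
r0=(-13)&19=19
r7=0+4=4
r6=7-1=6
CMP r6, #0  (cmp 6,0)
BNE L2: taken
r1=M[4]=23
r0=19-23=-4
r1=M[4]=23
r0=(-4)&23=20
r7=4+4=8
r6=6-1=5
CMP r6, #0  (cmp 5,0)
BNE L2: taken
r1=M[8]=-7
r0=20-(-7)=27
r1=M[8]=-7
r0=27&(-7)=25
r7=8+4=12
r6=5-1=4
CMP r6, #0  (cmp 4,0)
BNE L2: taken
r1=M[12]=21
r0=25-21=4
r1=M[12]=21
r0=4&21=4
r7=12+4=16
r6=4-1=3
CMP r6, #0  (cmp 3,0)
BNE L2: taken
r1=M[16]=16
r0=4-16=-12
r1=M[16]=16
r0=(-12)&16=16
r7=16+4=20
r6=3-1=2
CMP r6, #0  (cmp 2,0)
BNE L2: taken
r1=M[20]=3
r0=16-3=13
r1=M[20]=3
r0=13&3=1
r7=20+4=24
r6=2-1=1
CMP r6, #0  (cmp 1,0)
BNE L2: taken
r1=M[24]=29
r0=1-29=-28
r1=M[24]=29
r0=(-28)&29=4
r7=24+4=28
r6=1-1=0
CMP r6, #0  (cmp 0,0)
BNE L2: not taken
STR r1, [8] → M[8]=29
halt.
Total executed instructions: 62.

62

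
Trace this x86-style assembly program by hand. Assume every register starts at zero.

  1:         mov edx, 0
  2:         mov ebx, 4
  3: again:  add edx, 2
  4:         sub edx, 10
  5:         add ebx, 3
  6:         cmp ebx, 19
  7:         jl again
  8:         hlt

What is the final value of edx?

-40

after mov edx, 0: edx=0
after mov ebx, 4: ebx=4
after add edx, 2: edx=0+2=2
after sub edx, 10: edx=2-10=-8
after add ebx, 3: ebx=4+3=7
cmp ebx, 19  (cmp 7,19)
jl again: taken
after add edx, 2: edx=(-8)+2=-6
after sub edx, 10: edx=(-6)-10=-16
after add ebx, 3: ebx=7+3=10
cmp ebx, 19  (cmp 10,19)
jl again: taken
after add edx, 2: edx=(-16)+2=-14
after sub edx, 10: edx=(-14)-10=-24
after add ebx, 3: ebx=10+3=13
cmp ebx, 19  (cmp 13,19)
jl again: taken
after add edx, 2: edx=(-24)+2=-22
after sub edx, 10: edx=(-22)-10=-32
after add ebx, 3: ebx=13+3=16
cmp ebx, 19  (cmp 16,19)
jl again: taken
after add edx, 2: edx=(-32)+2=-30
after sub edx, 10: edx=(-30)-10=-40
after add ebx, 3: ebx=16+3=19
cmp ebx, 19  (cmp 19,19)
jl again: not taken
halt.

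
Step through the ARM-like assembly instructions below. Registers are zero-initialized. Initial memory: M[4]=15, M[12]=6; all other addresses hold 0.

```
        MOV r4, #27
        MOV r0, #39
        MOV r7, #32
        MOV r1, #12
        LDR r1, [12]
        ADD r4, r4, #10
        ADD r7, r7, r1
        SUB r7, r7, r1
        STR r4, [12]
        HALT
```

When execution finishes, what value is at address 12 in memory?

after MOV r4, #27: r4=27
after MOV r0, #39: r0=39
after MOV r7, #32: r7=32
after MOV r1, #12: r1=12
after LDR r1, [12]: r1=M[12]=6
after ADD r4, r4, #10: r4=27+10=37
after ADD r7, r7, r1: r7=32+6=38
after SUB r7, r7, r1: r7=38-6=32
STR r4, [12] → M[12]=37
halt.

37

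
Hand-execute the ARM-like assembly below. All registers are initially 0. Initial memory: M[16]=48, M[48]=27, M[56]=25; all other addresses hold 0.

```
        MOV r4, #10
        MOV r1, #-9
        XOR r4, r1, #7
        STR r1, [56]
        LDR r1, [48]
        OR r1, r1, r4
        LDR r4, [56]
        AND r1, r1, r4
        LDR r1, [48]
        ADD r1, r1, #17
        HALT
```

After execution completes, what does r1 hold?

after MOV r4, #10: r4=10
after MOV r1, #-9: r1=-9
after XOR r4, r1, #7: r4=(-9)^7=-16
STR r1, [56] → M[56]=-9
after LDR r1, [48]: r1=M[48]=27
after OR r1, r1, r4: r1=27|(-16)=-5
after LDR r4, [56]: r4=M[56]=-9
after AND r1, r1, r4: r1=(-5)&(-9)=-13
after LDR r1, [48]: r1=M[48]=27
after ADD r1, r1, #17: r1=27+17=44
halt.

44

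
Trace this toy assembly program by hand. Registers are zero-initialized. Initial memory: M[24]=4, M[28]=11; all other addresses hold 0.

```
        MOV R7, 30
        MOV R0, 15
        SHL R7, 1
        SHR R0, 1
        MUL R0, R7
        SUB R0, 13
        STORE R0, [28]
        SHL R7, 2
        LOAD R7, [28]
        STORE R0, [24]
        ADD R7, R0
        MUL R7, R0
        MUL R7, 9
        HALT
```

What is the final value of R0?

R7=30
R0=15
R7=30<<1=60
R0=15>>1=7
R0=7*60=420
R0=420-13=407
STORE R0, [28] → M[28]=407
R7=60<<2=240
R7=M[28]=407
STORE R0, [24] → M[24]=407
R7=407+407=814
R7=814*407=331298
R7=331298*9=2981682
halt.

407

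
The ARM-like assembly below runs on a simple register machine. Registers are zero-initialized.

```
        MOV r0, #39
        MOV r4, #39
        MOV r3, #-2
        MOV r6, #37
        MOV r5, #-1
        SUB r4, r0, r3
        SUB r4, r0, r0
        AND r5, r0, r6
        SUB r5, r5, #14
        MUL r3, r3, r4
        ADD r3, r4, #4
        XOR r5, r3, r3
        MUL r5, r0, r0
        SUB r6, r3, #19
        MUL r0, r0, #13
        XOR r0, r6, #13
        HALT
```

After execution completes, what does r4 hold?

MOV r0, #39 → r0=39
MOV r4, #39 → r4=39
MOV r3, #-2 → r3=-2
MOV r6, #37 → r6=37
MOV r5, #-1 → r5=-1
SUB r4, r0, r3 → r4=39-(-2)=41
SUB r4, r0, r0 → r4=39-39=0
AND r5, r0, r6 → r5=39&37=37
SUB r5, r5, #14 → r5=37-14=23
MUL r3, r3, r4 → r3=(-2)*0=0
ADD r3, r4, #4 → r3=0+4=4
XOR r5, r3, r3 → r5=4^4=0
MUL r5, r0, r0 → r5=39*39=1521
SUB r6, r3, #19 → r6=4-19=-15
MUL r0, r0, #13 → r0=39*13=507
XOR r0, r6, #13 → r0=(-15)^13=-4
halt.

0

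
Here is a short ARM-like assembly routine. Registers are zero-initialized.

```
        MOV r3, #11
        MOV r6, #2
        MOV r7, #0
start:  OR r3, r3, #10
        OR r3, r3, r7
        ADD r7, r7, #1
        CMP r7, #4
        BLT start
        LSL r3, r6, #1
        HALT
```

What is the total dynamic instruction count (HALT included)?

25

r3=11
r6=2
r7=0
r3=11|10=11
r3=11|0=11
r7=0+1=1
CMP r7, #4  (cmp 1,4)
BLT start: taken
r3=11|10=11
r3=11|1=11
r7=1+1=2
CMP r7, #4  (cmp 2,4)
BLT start: taken
r3=11|10=11
r3=11|2=11
r7=2+1=3
CMP r7, #4  (cmp 3,4)
BLT start: taken
r3=11|10=11
r3=11|3=11
r7=3+1=4
CMP r7, #4  (cmp 4,4)
BLT start: not taken
r3=2<<1=4
halt.
Total executed instructions: 25.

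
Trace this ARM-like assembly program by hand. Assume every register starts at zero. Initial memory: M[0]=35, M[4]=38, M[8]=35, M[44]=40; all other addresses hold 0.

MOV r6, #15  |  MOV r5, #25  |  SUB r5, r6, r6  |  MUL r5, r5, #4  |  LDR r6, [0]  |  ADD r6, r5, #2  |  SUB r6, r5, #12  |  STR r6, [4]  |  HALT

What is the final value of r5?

0

MOV r6, #15 → r6=15
MOV r5, #25 → r5=25
SUB r5, r6, r6 → r5=15-15=0
MUL r5, r5, #4 → r5=0*4=0
LDR r6, [0] → r6=M[0]=35
ADD r6, r5, #2 → r6=0+2=2
SUB r6, r5, #12 → r6=0-12=-12
STR r6, [4] → M[4]=-12
halt.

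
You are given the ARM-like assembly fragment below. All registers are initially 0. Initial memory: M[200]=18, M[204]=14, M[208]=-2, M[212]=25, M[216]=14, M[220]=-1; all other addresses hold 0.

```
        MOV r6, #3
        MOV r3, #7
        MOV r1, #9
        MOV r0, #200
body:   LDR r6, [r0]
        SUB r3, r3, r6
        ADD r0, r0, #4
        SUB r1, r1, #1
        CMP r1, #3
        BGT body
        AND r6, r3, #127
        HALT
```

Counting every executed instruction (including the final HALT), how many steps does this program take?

42

after MOV r6, #3: r6=3
after MOV r3, #7: r3=7
after MOV r1, #9: r1=9
after MOV r0, #200: r0=200
after LDR r6, [r0]: r6=M[200]=18
after SUB r3, r3, r6: r3=7-18=-11
after ADD r0, r0, #4: r0=200+4=204
after SUB r1, r1, #1: r1=9-1=8
CMP r1, #3  (cmp 8,3)
BGT body: taken
after LDR r6, [r0]: r6=M[204]=14
after SUB r3, r3, r6: r3=(-11)-14=-25
after ADD r0, r0, #4: r0=204+4=208
after SUB r1, r1, #1: r1=8-1=7
CMP r1, #3  (cmp 7,3)
BGT body: taken
after LDR r6, [r0]: r6=M[208]=-2
after SUB r3, r3, r6: r3=(-25)-(-2)=-23
after ADD r0, r0, #4: r0=208+4=212
after SUB r1, r1, #1: r1=7-1=6
CMP r1, #3  (cmp 6,3)
BGT body: taken
after LDR r6, [r0]: r6=M[212]=25
after SUB r3, r3, r6: r3=(-23)-25=-48
after ADD r0, r0, #4: r0=212+4=216
after SUB r1, r1, #1: r1=6-1=5
CMP r1, #3  (cmp 5,3)
BGT body: taken
after LDR r6, [r0]: r6=M[216]=14
after SUB r3, r3, r6: r3=(-48)-14=-62
after ADD r0, r0, #4: r0=216+4=220
after SUB r1, r1, #1: r1=5-1=4
CMP r1, #3  (cmp 4,3)
BGT body: taken
after LDR r6, [r0]: r6=M[220]=-1
after SUB r3, r3, r6: r3=(-62)-(-1)=-61
after ADD r0, r0, #4: r0=220+4=224
after SUB r1, r1, #1: r1=4-1=3
CMP r1, #3  (cmp 3,3)
BGT body: not taken
after AND r6, r3, #127: r6=(-61)&127=67
halt.
Total executed instructions: 42.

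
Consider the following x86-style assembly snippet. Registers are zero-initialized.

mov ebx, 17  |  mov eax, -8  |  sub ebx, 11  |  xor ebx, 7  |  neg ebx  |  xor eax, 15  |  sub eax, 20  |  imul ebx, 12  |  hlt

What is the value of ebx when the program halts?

-12

mov ebx, 17 → ebx=17
mov eax, -8 → eax=-8
sub ebx, 11 → ebx=17-11=6
xor ebx, 7 → ebx=6^7=1
neg ebx → ebx=-(1)=-1
xor eax, 15 → eax=(-8)^15=-9
sub eax, 20 → eax=(-9)-20=-29
imul ebx, 12 → ebx=(-1)*12=-12
halt.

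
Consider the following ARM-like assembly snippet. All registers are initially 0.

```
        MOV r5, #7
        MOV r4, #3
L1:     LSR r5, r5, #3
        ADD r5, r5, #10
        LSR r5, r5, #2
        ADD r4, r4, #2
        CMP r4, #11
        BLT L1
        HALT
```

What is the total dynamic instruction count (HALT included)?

after MOV r5, #7: r5=7
after MOV r4, #3: r4=3
after LSR r5, r5, #3: r5=7>>3=0
after ADD r5, r5, #10: r5=0+10=10
after LSR r5, r5, #2: r5=10>>2=2
after ADD r4, r4, #2: r4=3+2=5
CMP r4, #11  (cmp 5,11)
BLT L1: taken
after LSR r5, r5, #3: r5=2>>3=0
after ADD r5, r5, #10: r5=0+10=10
after LSR r5, r5, #2: r5=10>>2=2
after ADD r4, r4, #2: r4=5+2=7
CMP r4, #11  (cmp 7,11)
BLT L1: taken
after LSR r5, r5, #3: r5=2>>3=0
after ADD r5, r5, #10: r5=0+10=10
after LSR r5, r5, #2: r5=10>>2=2
after ADD r4, r4, #2: r4=7+2=9
CMP r4, #11  (cmp 9,11)
BLT L1: taken
after LSR r5, r5, #3: r5=2>>3=0
after ADD r5, r5, #10: r5=0+10=10
after LSR r5, r5, #2: r5=10>>2=2
after ADD r4, r4, #2: r4=9+2=11
CMP r4, #11  (cmp 11,11)
BLT L1: not taken
halt.
Total executed instructions: 27.

27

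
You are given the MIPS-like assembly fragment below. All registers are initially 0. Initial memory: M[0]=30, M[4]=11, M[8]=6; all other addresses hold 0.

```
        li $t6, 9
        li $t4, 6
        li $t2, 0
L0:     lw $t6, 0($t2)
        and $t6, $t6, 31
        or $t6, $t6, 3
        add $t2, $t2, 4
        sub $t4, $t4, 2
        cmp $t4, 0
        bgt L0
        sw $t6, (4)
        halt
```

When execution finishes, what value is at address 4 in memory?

$t6=9
$t4=6
$t2=0
$t6=M[0]=30
$t6=30&31=30
$t6=30|3=31
$t2=0+4=4
$t4=6-2=4
cmp $t4, 0  (cmp 4,0)
bgt L0: taken
$t6=M[4]=11
$t6=11&31=11
$t6=11|3=11
$t2=4+4=8
$t4=4-2=2
cmp $t4, 0  (cmp 2,0)
bgt L0: taken
$t6=M[8]=6
$t6=6&31=6
$t6=6|3=7
$t2=8+4=12
$t4=2-2=0
cmp $t4, 0  (cmp 0,0)
bgt L0: not taken
sw $t6, (4) → M[4]=7
halt.

7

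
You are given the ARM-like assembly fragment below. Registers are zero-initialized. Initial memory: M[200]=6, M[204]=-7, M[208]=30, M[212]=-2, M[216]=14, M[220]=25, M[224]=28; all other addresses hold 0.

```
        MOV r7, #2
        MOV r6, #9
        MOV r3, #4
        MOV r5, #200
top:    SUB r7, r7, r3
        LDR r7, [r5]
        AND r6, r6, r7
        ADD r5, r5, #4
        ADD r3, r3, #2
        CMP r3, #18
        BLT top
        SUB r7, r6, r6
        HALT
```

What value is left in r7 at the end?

0

MOV r7, #2 → r7=2
MOV r6, #9 → r6=9
MOV r3, #4 → r3=4
MOV r5, #200 → r5=200
SUB r7, r7, r3 → r7=2-4=-2
LDR r7, [r5] → r7=M[200]=6
AND r6, r6, r7 → r6=9&6=0
ADD r5, r5, #4 → r5=200+4=204
ADD r3, r3, #2 → r3=4+2=6
CMP r3, #18  (cmp 6,18)
BLT top: taken
SUB r7, r7, r3 → r7=6-6=0
LDR r7, [r5] → r7=M[204]=-7
AND r6, r6, r7 → r6=0&(-7)=0
ADD r5, r5, #4 → r5=204+4=208
ADD r3, r3, #2 → r3=6+2=8
CMP r3, #18  (cmp 8,18)
BLT top: taken
SUB r7, r7, r3 → r7=(-7)-8=-15
LDR r7, [r5] → r7=M[208]=30
AND r6, r6, r7 → r6=0&30=0
ADD r5, r5, #4 → r5=208+4=212
ADD r3, r3, #2 → r3=8+2=10
CMP r3, #18  (cmp 10,18)
BLT top: taken
SUB r7, r7, r3 → r7=30-10=20
LDR r7, [r5] → r7=M[212]=-2
AND r6, r6, r7 → r6=0&(-2)=0
ADD r5, r5, #4 → r5=212+4=216
ADD r3, r3, #2 → r3=10+2=12
CMP r3, #18  (cmp 12,18)
BLT top: taken
SUB r7, r7, r3 → r7=(-2)-12=-14
LDR r7, [r5] → r7=M[216]=14
AND r6, r6, r7 → r6=0&14=0
ADD r5, r5, #4 → r5=216+4=220
ADD r3, r3, #2 → r3=12+2=14
CMP r3, #18  (cmp 14,18)
BLT top: taken
SUB r7, r7, r3 → r7=14-14=0
LDR r7, [r5] → r7=M[220]=25
AND r6, r6, r7 → r6=0&25=0
ADD r5, r5, #4 → r5=220+4=224
ADD r3, r3, #2 → r3=14+2=16
CMP r3, #18  (cmp 16,18)
BLT top: taken
SUB r7, r7, r3 → r7=25-16=9
LDR r7, [r5] → r7=M[224]=28
AND r6, r6, r7 → r6=0&28=0
ADD r5, r5, #4 → r5=224+4=228
ADD r3, r3, #2 → r3=16+2=18
CMP r3, #18  (cmp 18,18)
BLT top: not taken
SUB r7, r6, r6 → r7=0-0=0
halt.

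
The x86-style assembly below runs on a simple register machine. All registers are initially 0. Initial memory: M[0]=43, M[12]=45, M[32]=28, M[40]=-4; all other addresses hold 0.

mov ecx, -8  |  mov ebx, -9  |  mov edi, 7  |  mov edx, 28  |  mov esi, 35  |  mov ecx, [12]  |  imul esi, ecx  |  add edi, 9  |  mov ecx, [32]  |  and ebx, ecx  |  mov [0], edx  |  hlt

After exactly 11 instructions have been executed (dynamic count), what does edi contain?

16

mov ecx, -8 → ecx=-8
mov ebx, -9 → ebx=-9
mov edi, 7 → edi=7
mov edx, 28 → edx=28
mov esi, 35 → esi=35
mov ecx, [12] → ecx=M[12]=45
imul esi, ecx → esi=35*45=1575
add edi, 9 → edi=7+9=16
mov ecx, [32] → ecx=M[32]=28
and ebx, ecx → ebx=(-9)&28=20
mov [0], edx → M[0]=28
After step 11: edi = 16.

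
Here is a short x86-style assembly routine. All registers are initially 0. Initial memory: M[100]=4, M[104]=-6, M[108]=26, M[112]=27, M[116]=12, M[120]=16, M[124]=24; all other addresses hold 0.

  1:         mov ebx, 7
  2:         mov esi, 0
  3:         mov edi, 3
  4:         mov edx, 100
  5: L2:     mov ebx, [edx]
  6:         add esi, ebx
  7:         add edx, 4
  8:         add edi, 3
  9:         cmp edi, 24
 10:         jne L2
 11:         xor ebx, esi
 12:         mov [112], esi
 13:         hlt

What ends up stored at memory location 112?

after mov ebx, 7: ebx=7
after mov esi, 0: esi=0
after mov edi, 3: edi=3
after mov edx, 100: edx=100
after mov ebx, [edx]: ebx=M[100]=4
after add esi, ebx: esi=0+4=4
after add edx, 4: edx=100+4=104
after add edi, 3: edi=3+3=6
cmp edi, 24  (cmp 6,24)
jne L2: taken
after mov ebx, [edx]: ebx=M[104]=-6
after add esi, ebx: esi=4+(-6)=-2
after add edx, 4: edx=104+4=108
after add edi, 3: edi=6+3=9
cmp edi, 24  (cmp 9,24)
jne L2: taken
after mov ebx, [edx]: ebx=M[108]=26
after add esi, ebx: esi=(-2)+26=24
after add edx, 4: edx=108+4=112
after add edi, 3: edi=9+3=12
cmp edi, 24  (cmp 12,24)
jne L2: taken
after mov ebx, [edx]: ebx=M[112]=27
after add esi, ebx: esi=24+27=51
after add edx, 4: edx=112+4=116
after add edi, 3: edi=12+3=15
cmp edi, 24  (cmp 15,24)
jne L2: taken
after mov ebx, [edx]: ebx=M[116]=12
after add esi, ebx: esi=51+12=63
after add edx, 4: edx=116+4=120
after add edi, 3: edi=15+3=18
cmp edi, 24  (cmp 18,24)
jne L2: taken
after mov ebx, [edx]: ebx=M[120]=16
after add esi, ebx: esi=63+16=79
after add edx, 4: edx=120+4=124
after add edi, 3: edi=18+3=21
cmp edi, 24  (cmp 21,24)
jne L2: taken
after mov ebx, [edx]: ebx=M[124]=24
after add esi, ebx: esi=79+24=103
after add edx, 4: edx=124+4=128
after add edi, 3: edi=21+3=24
cmp edi, 24  (cmp 24,24)
jne L2: not taken
after xor ebx, esi: ebx=24^103=127
mov [112], esi → M[112]=103
halt.

103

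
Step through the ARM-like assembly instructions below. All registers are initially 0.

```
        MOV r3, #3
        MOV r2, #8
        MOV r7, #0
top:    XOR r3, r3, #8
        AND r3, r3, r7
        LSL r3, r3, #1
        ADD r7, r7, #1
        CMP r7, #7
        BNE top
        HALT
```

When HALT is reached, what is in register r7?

r3=3
r2=8
r7=0
r3=3^8=11
r3=11&0=0
r3=0<<1=0
r7=0+1=1
CMP r7, #7  (cmp 1,7)
BNE top: taken
r3=0^8=8
r3=8&1=0
r3=0<<1=0
r7=1+1=2
CMP r7, #7  (cmp 2,7)
BNE top: taken
r3=0^8=8
r3=8&2=0
r3=0<<1=0
r7=2+1=3
CMP r7, #7  (cmp 3,7)
BNE top: taken
r3=0^8=8
r3=8&3=0
r3=0<<1=0
r7=3+1=4
CMP r7, #7  (cmp 4,7)
BNE top: taken
r3=0^8=8
r3=8&4=0
r3=0<<1=0
r7=4+1=5
CMP r7, #7  (cmp 5,7)
BNE top: taken
r3=0^8=8
r3=8&5=0
r3=0<<1=0
r7=5+1=6
CMP r7, #7  (cmp 6,7)
BNE top: taken
r3=0^8=8
r3=8&6=0
r3=0<<1=0
r7=6+1=7
CMP r7, #7  (cmp 7,7)
BNE top: not taken
halt.

7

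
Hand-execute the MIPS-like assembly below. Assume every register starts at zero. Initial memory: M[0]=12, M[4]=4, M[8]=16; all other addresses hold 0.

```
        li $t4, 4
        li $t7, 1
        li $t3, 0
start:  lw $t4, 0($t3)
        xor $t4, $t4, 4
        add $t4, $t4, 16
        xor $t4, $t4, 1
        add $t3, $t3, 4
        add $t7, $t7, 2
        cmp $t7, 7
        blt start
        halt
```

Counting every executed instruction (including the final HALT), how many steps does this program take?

28

li $t4, 4 → $t4=4
li $t7, 1 → $t7=1
li $t3, 0 → $t3=0
lw $t4, 0($t3) → $t4=M[0]=12
xor $t4, $t4, 4 → $t4=12^4=8
add $t4, $t4, 16 → $t4=8+16=24
xor $t4, $t4, 1 → $t4=24^1=25
add $t3, $t3, 4 → $t3=0+4=4
add $t7, $t7, 2 → $t7=1+2=3
cmp $t7, 7  (cmp 3,7)
blt start: taken
lw $t4, 0($t3) → $t4=M[4]=4
xor $t4, $t4, 4 → $t4=4^4=0
add $t4, $t4, 16 → $t4=0+16=16
xor $t4, $t4, 1 → $t4=16^1=17
add $t3, $t3, 4 → $t3=4+4=8
add $t7, $t7, 2 → $t7=3+2=5
cmp $t7, 7  (cmp 5,7)
blt start: taken
lw $t4, 0($t3) → $t4=M[8]=16
xor $t4, $t4, 4 → $t4=16^4=20
add $t4, $t4, 16 → $t4=20+16=36
xor $t4, $t4, 1 → $t4=36^1=37
add $t3, $t3, 4 → $t3=8+4=12
add $t7, $t7, 2 → $t7=5+2=7
cmp $t7, 7  (cmp 7,7)
blt start: not taken
halt.
Total executed instructions: 28.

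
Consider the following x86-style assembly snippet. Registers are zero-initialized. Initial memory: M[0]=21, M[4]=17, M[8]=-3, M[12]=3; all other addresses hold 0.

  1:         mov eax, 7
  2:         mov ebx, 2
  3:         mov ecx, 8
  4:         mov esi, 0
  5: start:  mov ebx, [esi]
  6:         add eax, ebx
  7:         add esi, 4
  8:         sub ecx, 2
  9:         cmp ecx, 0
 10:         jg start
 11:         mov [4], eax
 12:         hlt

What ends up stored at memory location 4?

45

eax=7
ebx=2
ecx=8
esi=0
ebx=M[0]=21
eax=7+21=28
esi=0+4=4
ecx=8-2=6
cmp ecx, 0  (cmp 6,0)
jg start: taken
ebx=M[4]=17
eax=28+17=45
esi=4+4=8
ecx=6-2=4
cmp ecx, 0  (cmp 4,0)
jg start: taken
ebx=M[8]=-3
eax=45+(-3)=42
esi=8+4=12
ecx=4-2=2
cmp ecx, 0  (cmp 2,0)
jg start: taken
ebx=M[12]=3
eax=42+3=45
esi=12+4=16
ecx=2-2=0
cmp ecx, 0  (cmp 0,0)
jg start: not taken
mov [4], eax → M[4]=45
halt.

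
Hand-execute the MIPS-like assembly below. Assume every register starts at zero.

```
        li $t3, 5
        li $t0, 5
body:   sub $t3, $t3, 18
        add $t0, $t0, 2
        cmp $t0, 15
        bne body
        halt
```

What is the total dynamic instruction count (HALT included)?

$t3=5
$t0=5
$t3=5-18=-13
$t0=5+2=7
cmp $t0, 15  (cmp 7,15)
bne body: taken
$t3=(-13)-18=-31
$t0=7+2=9
cmp $t0, 15  (cmp 9,15)
bne body: taken
$t3=(-31)-18=-49
$t0=9+2=11
cmp $t0, 15  (cmp 11,15)
bne body: taken
$t3=(-49)-18=-67
$t0=11+2=13
cmp $t0, 15  (cmp 13,15)
bne body: taken
$t3=(-67)-18=-85
$t0=13+2=15
cmp $t0, 15  (cmp 15,15)
bne body: not taken
halt.
Total executed instructions: 23.

23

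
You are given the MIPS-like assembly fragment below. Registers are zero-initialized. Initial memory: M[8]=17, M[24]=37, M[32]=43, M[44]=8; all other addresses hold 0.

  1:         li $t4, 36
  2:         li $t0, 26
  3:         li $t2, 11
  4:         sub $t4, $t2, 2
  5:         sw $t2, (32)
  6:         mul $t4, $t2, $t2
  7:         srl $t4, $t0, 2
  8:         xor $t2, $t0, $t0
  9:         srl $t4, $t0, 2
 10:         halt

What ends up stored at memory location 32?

li $t4, 36 → $t4=36
li $t0, 26 → $t0=26
li $t2, 11 → $t2=11
sub $t4, $t2, 2 → $t4=11-2=9
sw $t2, (32) → M[32]=11
mul $t4, $t2, $t2 → $t4=11*11=121
srl $t4, $t0, 2 → $t4=26>>2=6
xor $t2, $t0, $t0 → $t2=26^26=0
srl $t4, $t0, 2 → $t4=26>>2=6
halt.

11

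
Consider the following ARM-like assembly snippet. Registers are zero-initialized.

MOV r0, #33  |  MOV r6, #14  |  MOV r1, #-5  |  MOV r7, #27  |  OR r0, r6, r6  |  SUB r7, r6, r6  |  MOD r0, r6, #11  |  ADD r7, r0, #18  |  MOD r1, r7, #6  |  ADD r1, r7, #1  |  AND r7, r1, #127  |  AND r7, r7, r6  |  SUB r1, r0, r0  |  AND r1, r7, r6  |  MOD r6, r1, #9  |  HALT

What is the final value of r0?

MOV r0, #33 → r0=33
MOV r6, #14 → r6=14
MOV r1, #-5 → r1=-5
MOV r7, #27 → r7=27
OR r0, r6, r6 → r0=14|14=14
SUB r7, r6, r6 → r7=14-14=0
MOD r0, r6, #11 → r0=14%11=3
ADD r7, r0, #18 → r7=3+18=21
MOD r1, r7, #6 → r1=21%6=3
ADD r1, r7, #1 → r1=21+1=22
AND r7, r1, #127 → r7=22&127=22
AND r7, r7, r6 → r7=22&14=6
SUB r1, r0, r0 → r1=3-3=0
AND r1, r7, r6 → r1=6&14=6
MOD r6, r1, #9 → r6=6%9=6
halt.

3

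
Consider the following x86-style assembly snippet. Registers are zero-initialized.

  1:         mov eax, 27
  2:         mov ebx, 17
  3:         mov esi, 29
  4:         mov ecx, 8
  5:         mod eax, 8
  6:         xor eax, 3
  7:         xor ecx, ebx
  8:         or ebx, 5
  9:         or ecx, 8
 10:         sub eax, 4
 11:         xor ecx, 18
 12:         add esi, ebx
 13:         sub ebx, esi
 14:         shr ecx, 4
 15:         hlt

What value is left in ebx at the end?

eax=27
ebx=17
esi=29
ecx=8
eax=27%8=3
eax=3^3=0
ecx=8^17=25
ebx=17|5=21
ecx=25|8=25
eax=0-4=-4
ecx=25^18=11
esi=29+21=50
ebx=21-50=-29
ecx=11>>4=0
halt.

-29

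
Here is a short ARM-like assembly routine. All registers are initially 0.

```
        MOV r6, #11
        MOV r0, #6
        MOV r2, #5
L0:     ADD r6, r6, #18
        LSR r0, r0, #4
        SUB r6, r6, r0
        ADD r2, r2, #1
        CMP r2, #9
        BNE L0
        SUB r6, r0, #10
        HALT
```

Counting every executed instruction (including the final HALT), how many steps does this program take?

29

MOV r6, #11 → r6=11
MOV r0, #6 → r0=6
MOV r2, #5 → r2=5
ADD r6, r6, #18 → r6=11+18=29
LSR r0, r0, #4 → r0=6>>4=0
SUB r6, r6, r0 → r6=29-0=29
ADD r2, r2, #1 → r2=5+1=6
CMP r2, #9  (cmp 6,9)
BNE L0: taken
ADD r6, r6, #18 → r6=29+18=47
LSR r0, r0, #4 → r0=0>>4=0
SUB r6, r6, r0 → r6=47-0=47
ADD r2, r2, #1 → r2=6+1=7
CMP r2, #9  (cmp 7,9)
BNE L0: taken
ADD r6, r6, #18 → r6=47+18=65
LSR r0, r0, #4 → r0=0>>4=0
SUB r6, r6, r0 → r6=65-0=65
ADD r2, r2, #1 → r2=7+1=8
CMP r2, #9  (cmp 8,9)
BNE L0: taken
ADD r6, r6, #18 → r6=65+18=83
LSR r0, r0, #4 → r0=0>>4=0
SUB r6, r6, r0 → r6=83-0=83
ADD r2, r2, #1 → r2=8+1=9
CMP r2, #9  (cmp 9,9)
BNE L0: not taken
SUB r6, r0, #10 → r6=0-10=-10
halt.
Total executed instructions: 29.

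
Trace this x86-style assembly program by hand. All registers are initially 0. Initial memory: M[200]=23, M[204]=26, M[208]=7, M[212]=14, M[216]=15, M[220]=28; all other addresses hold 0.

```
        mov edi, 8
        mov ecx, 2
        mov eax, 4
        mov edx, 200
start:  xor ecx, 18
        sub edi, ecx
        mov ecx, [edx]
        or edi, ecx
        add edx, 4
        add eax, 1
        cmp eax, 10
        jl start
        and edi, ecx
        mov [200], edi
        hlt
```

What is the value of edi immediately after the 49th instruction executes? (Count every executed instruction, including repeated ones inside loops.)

edi=8
ecx=2
eax=4
edx=200
ecx=2^18=16
edi=8-16=-8
ecx=M[200]=23
edi=(-8)|23=-1
edx=200+4=204
eax=4+1=5
cmp eax, 10  (cmp 5,10)
jl start: taken
ecx=23^18=5
edi=(-1)-5=-6
ecx=M[204]=26
edi=(-6)|26=-6
edx=204+4=208
eax=5+1=6
cmp eax, 10  (cmp 6,10)
jl start: taken
ecx=26^18=8
edi=(-6)-8=-14
ecx=M[208]=7
edi=(-14)|7=-9
edx=208+4=212
eax=6+1=7
cmp eax, 10  (cmp 7,10)
jl start: taken
ecx=7^18=21
edi=(-9)-21=-30
ecx=M[212]=14
edi=(-30)|14=-18
edx=212+4=216
eax=7+1=8
cmp eax, 10  (cmp 8,10)
jl start: taken
ecx=14^18=28
edi=(-18)-28=-46
ecx=M[216]=15
edi=(-46)|15=-33
edx=216+4=220
eax=8+1=9
cmp eax, 10  (cmp 9,10)
jl start: taken
ecx=15^18=29
edi=(-33)-29=-62
ecx=M[220]=28
edi=(-62)|28=-34
edx=220+4=224
After step 49: edi = -34.

-34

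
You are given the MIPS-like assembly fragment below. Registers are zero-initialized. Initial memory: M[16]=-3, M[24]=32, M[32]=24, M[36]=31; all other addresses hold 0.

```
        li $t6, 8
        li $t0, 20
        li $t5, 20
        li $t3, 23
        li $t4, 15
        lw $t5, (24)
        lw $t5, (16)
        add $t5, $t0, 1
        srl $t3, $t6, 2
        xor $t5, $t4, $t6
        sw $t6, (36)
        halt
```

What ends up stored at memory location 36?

li $t6, 8 → $t6=8
li $t0, 20 → $t0=20
li $t5, 20 → $t5=20
li $t3, 23 → $t3=23
li $t4, 15 → $t4=15
lw $t5, (24) → $t5=M[24]=32
lw $t5, (16) → $t5=M[16]=-3
add $t5, $t0, 1 → $t5=20+1=21
srl $t3, $t6, 2 → $t3=8>>2=2
xor $t5, $t4, $t6 → $t5=15^8=7
sw $t6, (36) → M[36]=8
halt.

8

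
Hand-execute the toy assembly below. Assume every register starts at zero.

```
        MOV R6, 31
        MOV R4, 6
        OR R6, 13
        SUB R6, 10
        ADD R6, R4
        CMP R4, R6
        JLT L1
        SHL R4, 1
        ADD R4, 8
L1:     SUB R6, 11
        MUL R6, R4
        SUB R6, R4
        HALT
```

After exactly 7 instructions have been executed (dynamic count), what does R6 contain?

MOV R6, 31 → R6=31
MOV R4, 6 → R4=6
OR R6, 13 → R6=31|13=31
SUB R6, 10 → R6=31-10=21
ADD R6, R4 → R6=21+6=27
CMP R4, R6  (cmp 6,27)
JLT L1: taken
After step 7: R6 = 27.

27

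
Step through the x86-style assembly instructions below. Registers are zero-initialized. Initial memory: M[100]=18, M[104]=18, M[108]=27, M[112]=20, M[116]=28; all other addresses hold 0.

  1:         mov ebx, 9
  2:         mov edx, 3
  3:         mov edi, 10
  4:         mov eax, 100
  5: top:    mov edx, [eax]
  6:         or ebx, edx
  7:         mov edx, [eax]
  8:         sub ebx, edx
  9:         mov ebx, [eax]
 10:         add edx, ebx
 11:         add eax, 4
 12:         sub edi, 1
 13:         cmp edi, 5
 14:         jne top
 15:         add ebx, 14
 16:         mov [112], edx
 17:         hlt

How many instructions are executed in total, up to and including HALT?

ebx=9
edx=3
edi=10
eax=100
edx=M[100]=18
ebx=9|18=27
edx=M[100]=18
ebx=27-18=9
ebx=M[100]=18
edx=18+18=36
eax=100+4=104
edi=10-1=9
cmp edi, 5  (cmp 9,5)
jne top: taken
edx=M[104]=18
ebx=18|18=18
edx=M[104]=18
ebx=18-18=0
ebx=M[104]=18
edx=18+18=36
eax=104+4=108
edi=9-1=8
cmp edi, 5  (cmp 8,5)
jne top: taken
edx=M[108]=27
ebx=18|27=27
edx=M[108]=27
ebx=27-27=0
ebx=M[108]=27
edx=27+27=54
eax=108+4=112
edi=8-1=7
cmp edi, 5  (cmp 7,5)
jne top: taken
edx=M[112]=20
ebx=27|20=31
edx=M[112]=20
ebx=31-20=11
ebx=M[112]=20
edx=20+20=40
eax=112+4=116
edi=7-1=6
cmp edi, 5  (cmp 6,5)
jne top: taken
edx=M[116]=28
ebx=20|28=28
edx=M[116]=28
ebx=28-28=0
ebx=M[116]=28
edx=28+28=56
eax=116+4=120
edi=6-1=5
cmp edi, 5  (cmp 5,5)
jne top: not taken
ebx=28+14=42
mov [112], edx → M[112]=56
halt.
Total executed instructions: 57.

57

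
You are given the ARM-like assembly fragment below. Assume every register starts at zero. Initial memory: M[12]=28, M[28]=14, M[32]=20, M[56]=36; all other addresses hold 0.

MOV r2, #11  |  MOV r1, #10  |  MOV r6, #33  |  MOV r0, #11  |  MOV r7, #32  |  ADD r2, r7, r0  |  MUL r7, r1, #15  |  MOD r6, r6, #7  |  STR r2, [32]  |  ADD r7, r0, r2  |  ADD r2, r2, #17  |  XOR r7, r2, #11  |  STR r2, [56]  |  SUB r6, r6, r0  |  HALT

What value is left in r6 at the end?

-6

after MOV r2, #11: r2=11
after MOV r1, #10: r1=10
after MOV r6, #33: r6=33
after MOV r0, #11: r0=11
after MOV r7, #32: r7=32
after ADD r2, r7, r0: r2=32+11=43
after MUL r7, r1, #15: r7=10*15=150
after MOD r6, r6, #7: r6=33%7=5
STR r2, [32] → M[32]=43
after ADD r7, r0, r2: r7=11+43=54
after ADD r2, r2, #17: r2=43+17=60
after XOR r7, r2, #11: r7=60^11=55
STR r2, [56] → M[56]=60
after SUB r6, r6, r0: r6=5-11=-6
halt.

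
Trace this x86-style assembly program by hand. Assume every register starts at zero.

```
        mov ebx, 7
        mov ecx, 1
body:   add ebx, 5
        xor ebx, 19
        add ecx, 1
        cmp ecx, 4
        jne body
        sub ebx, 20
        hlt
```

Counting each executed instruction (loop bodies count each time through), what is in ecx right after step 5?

2

mov ebx, 7 → ebx=7
mov ecx, 1 → ecx=1
add ebx, 5 → ebx=7+5=12
xor ebx, 19 → ebx=12^19=31
add ecx, 1 → ecx=1+1=2
After step 5: ecx = 2.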